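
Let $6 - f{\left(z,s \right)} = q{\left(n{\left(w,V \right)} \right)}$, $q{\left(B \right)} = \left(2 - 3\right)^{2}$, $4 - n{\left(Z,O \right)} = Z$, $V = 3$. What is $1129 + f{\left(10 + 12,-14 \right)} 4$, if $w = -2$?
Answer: $1149$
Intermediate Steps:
$n{\left(Z,O \right)} = 4 - Z$
$q{\left(B \right)} = 1$ ($q{\left(B \right)} = \left(-1\right)^{2} = 1$)
$f{\left(z,s \right)} = 5$ ($f{\left(z,s \right)} = 6 - 1 = 5$)
$1129 + f{\left(10 + 12,-14 \right)} 4 = 1129 + 5 \cdot 4 = 1129 + 20 = 1149$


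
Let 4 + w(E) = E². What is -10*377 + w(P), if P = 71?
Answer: 1267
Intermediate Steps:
w(E) = -4 + E²
-10*377 + w(P) = -10*377 + (-4 + 71²) = -3770 + (-4 + 5041) = -3770 + 5037 = 1267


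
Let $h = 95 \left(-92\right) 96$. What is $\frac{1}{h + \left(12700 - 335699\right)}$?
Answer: $- \frac{1}{1162039} \approx -8.6056 \cdot 10^{-7}$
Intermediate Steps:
$h = -839040$ ($h = \left(-8740\right) 96 = -839040$)
$\frac{1}{h + \left(12700 - 335699\right)} = \frac{1}{-839040 + \left(12700 - 335699\right)} = \frac{1}{-839040 - 322999} = \frac{1}{-1162039} = - \frac{1}{1162039}$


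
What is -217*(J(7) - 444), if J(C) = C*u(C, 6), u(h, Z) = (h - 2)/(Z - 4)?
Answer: 185101/2 ≈ 92551.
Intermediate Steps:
u(h, Z) = (-2 + h)/(-4 + Z)
J(C) = C*(-1 + C/2) (J(C) = C*((-2 + C)/(-4 + 6)) = C*((-2 + C)/2) = C*(-1 + C/2))
-217*(J(7) - 444) = -217*((½)*7*(-2 + 7) - 444) = -217*((½)*7*5 - 444) = -217*(35/2 - 444) = -217*(-853/2) = 185101/2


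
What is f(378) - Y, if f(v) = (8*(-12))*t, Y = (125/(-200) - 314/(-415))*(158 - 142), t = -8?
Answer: 317846/415 ≈ 765.89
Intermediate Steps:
Y = 874/415 (Y = (125*(-1/200) - 314*(-1/415))*16 = (-5/8 + 314/415)*16 = (437/3320)*16 = 874/415 ≈ 2.1060)
f(v) = 768 (f(v) = (8*(-12))*(-8) = -96*(-8) = 768)
f(378) - Y = 768 - 1*874/415 = 768 - 874/415 = 317846/415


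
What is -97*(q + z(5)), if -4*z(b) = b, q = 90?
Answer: -34435/4 ≈ -8608.8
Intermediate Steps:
z(b) = -b/4
-97*(q + z(5)) = -97*(90 - ¼*5) = -97*(90 - 5/4) = -97*355/4 = -34435/4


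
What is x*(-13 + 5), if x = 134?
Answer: -1072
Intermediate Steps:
x*(-13 + 5) = 134*(-13 + 5) = 134*(-8) = -1072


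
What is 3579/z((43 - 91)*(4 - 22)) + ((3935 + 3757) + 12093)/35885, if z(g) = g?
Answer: 9701777/2066976 ≈ 4.6937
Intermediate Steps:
3579/z((43 - 91)*(4 - 22)) + ((3935 + 3757) + 12093)/35885 = 3579/(((43 - 91)*(4 - 22))) + ((3935 + 3757) + 12093)/35885 = 3579/((-48*(-18))) + (7692 + 12093)*(1/35885) = 3579/864 + 19785*(1/35885) = 3579*(1/864) + 3957/7177 = 1193/288 + 3957/7177 = 9701777/2066976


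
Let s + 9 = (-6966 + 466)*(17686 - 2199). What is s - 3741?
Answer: -100669250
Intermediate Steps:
s = -100665509 (s = -9 + (-6966 + 466)*(17686 - 2199) = -9 - 6500*15487 = -9 - 100665500 = -100665509)
s - 3741 = -100665509 - 3741 = -100669250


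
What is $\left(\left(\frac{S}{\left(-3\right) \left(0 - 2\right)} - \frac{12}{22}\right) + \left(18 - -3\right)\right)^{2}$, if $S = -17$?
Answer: $\frac{1352569}{4356} \approx 310.51$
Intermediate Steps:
$\left(\left(\frac{S}{\left(-3\right) \left(0 - 2\right)} - \frac{12}{22}\right) + \left(18 - -3\right)\right)^{2} = \left(\left(- \frac{17}{\left(-3\right) \left(0 - 2\right)} - \frac{12}{22}\right) + \left(18 - -3\right)\right)^{2} = \left(\left(- \frac{17}{\left(-3\right) \left(-2\right)} - \frac{6}{11}\right) + \left(18 + 3\right)\right)^{2} = \left(\left(- \frac{17}{6} - \frac{6}{11}\right) + 21\right)^{2} = \left(- \frac{223}{66} + 21\right)^{2} = \left(\frac{1163}{66}\right)^{2} = \frac{1352569}{4356}$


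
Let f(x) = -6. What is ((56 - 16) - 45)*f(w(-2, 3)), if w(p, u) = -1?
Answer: 30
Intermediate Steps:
((56 - 16) - 45)*f(w(-2, 3)) = ((56 - 16) - 45)*(-6) = (40 - 45)*(-6) = -5*(-6) = 30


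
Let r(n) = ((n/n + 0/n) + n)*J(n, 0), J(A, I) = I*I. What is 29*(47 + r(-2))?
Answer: 1363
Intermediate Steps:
J(A, I) = I**2
r(n) = 0 (r(n) = ((n/n + 0/n) + n)*0**2 = ((1 + 0) + n)*0 = (1 + n)*0 = 0)
29*(47 + r(-2)) = 29*(47 + 0) = 29*47 = 1363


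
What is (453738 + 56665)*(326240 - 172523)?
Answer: 78457617951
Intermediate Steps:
(453738 + 56665)*(326240 - 172523) = 510403*153717 = 78457617951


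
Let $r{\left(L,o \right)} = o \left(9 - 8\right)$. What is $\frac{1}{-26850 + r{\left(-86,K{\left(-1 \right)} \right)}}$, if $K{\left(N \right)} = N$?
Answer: $- \frac{1}{26851} \approx -3.7243 \cdot 10^{-5}$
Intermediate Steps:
$r{\left(L,o \right)} = o$ ($r{\left(L,o \right)} = o 1 = o$)
$\frac{1}{-26850 + r{\left(-86,K{\left(-1 \right)} \right)}} = \frac{1}{-26850 - 1} = \frac{1}{-26851} = - \frac{1}{26851}$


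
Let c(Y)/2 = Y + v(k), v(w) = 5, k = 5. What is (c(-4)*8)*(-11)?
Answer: -176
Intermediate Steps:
c(Y) = 10 + 2*Y (c(Y) = 2*(Y + 5) = 2*(5 + Y) = 10 + 2*Y)
(c(-4)*8)*(-11) = ((10 + 2*(-4))*8)*(-11) = ((10 - 8)*8)*(-11) = (2*8)*(-11) = 16*(-11) = -176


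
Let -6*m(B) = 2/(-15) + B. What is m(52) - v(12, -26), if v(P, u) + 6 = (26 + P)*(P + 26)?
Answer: -65099/45 ≈ -1446.6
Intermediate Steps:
v(P, u) = -6 + (26 + P)**2 (v(P, u) = -6 + (26 + P)*(P + 26) = -6 + (26 + P)*(26 + P) = -6 + (26 + P)**2)
m(B) = 1/45 - B/6 (m(B) = -(2/(-15) + B)/6 = -(2*(-1/15) + B)/6 = -(-2/15 + B)/6 = 1/45 - B/6)
m(52) - v(12, -26) = (1/45 - 1/6*52) - (-6 + (26 + 12)**2) = (1/45 - 26/3) - (-6 + 38**2) = -389/45 - (-6 + 1444) = -389/45 - 1*1438 = -389/45 - 1438 = -65099/45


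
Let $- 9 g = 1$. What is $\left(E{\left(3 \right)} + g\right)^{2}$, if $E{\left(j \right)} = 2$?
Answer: $\frac{289}{81} \approx 3.5679$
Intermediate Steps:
$g = - \frac{1}{9}$ ($g = \left(- \frac{1}{9}\right) 1 = - \frac{1}{9} \approx -0.11111$)
$\left(E{\left(3 \right)} + g\right)^{2} = \left(2 - \frac{1}{9}\right)^{2} = \left(\frac{17}{9}\right)^{2} = \frac{289}{81}$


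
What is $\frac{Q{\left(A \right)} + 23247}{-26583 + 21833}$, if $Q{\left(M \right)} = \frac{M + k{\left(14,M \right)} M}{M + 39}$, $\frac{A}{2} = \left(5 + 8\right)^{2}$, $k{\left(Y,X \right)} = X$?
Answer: $- \frac{682977}{137750} \approx -4.9581$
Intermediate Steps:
$A = 338$ ($A = 2 \left(5 + 8\right)^{2} = 2 \cdot 13^{2} = 2 \cdot 169 = 338$)
$Q{\left(M \right)} = \frac{M + M^{2}}{39 + M}$ ($Q{\left(M \right)} = \frac{M + M M}{M + 39} = \frac{M + M^{2}}{39 + M}$)
$\frac{Q{\left(A \right)} + 23247}{-26583 + 21833} = \frac{\frac{338 \left(1 + 338\right)}{39 + 338} + 23247}{-26583 + 21833} = \frac{338 \cdot \frac{1}{377} \cdot 339 + 23247}{-4750} = \left(338 \cdot \frac{1}{377} \cdot 339 + 23247\right) \left(- \frac{1}{4750}\right) = \left(\frac{8814}{29} + 23247\right) \left(- \frac{1}{4750}\right) = \frac{682977}{29} \left(- \frac{1}{4750}\right) = - \frac{682977}{137750}$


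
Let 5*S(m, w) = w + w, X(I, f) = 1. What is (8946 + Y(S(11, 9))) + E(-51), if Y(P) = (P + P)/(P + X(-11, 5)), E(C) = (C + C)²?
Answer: 445086/23 ≈ 19352.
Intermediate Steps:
S(m, w) = 2*w/5 (S(m, w) = (w + w)/5 = (2*w)/5 = 2*w/5)
E(C) = 4*C² (E(C) = (2*C)² = 4*C²)
Y(P) = 2*P/(1 + P) (Y(P) = (P + P)/(P + 1) = (2*P)/(1 + P) = 2*P/(1 + P))
(8946 + Y(S(11, 9))) + E(-51) = (8946 + 2*((⅖)*9)/(1 + (⅖)*9)) + 4*(-51)² = (8946 + 2*(18/5)/(1 + 18/5)) + 4*2601 = (8946 + 2*(18/5)/(23/5)) + 10404 = (8946 + 2*(18/5)*(5/23)) + 10404 = (8946 + 36/23) + 10404 = 205794/23 + 10404 = 445086/23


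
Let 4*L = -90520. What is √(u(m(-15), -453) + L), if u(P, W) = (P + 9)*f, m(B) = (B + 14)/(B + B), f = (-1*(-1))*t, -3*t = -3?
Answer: I*√20358870/30 ≈ 150.4*I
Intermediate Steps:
t = 1 (t = -⅓*(-3) = 1)
L = -22630 (L = (¼)*(-90520) = -22630)
f = 1 (f = -1*(-1)*1 = 1*1 = 1)
m(B) = (14 + B)/(2*B) (m(B) = (14 + B)/((2*B)) = (14 + B)*(1/(2*B)) = (14 + B)/(2*B))
u(P, W) = 9 + P (u(P, W) = (P + 9)*1 = (9 + P)*1 = 9 + P)
√(u(m(-15), -453) + L) = √((9 + (½)*(14 - 15)/(-15)) - 22630) = √((9 + (½)*(-1/15)*(-1)) - 22630) = √((9 + 1/30) - 22630) = √(271/30 - 22630) = √(-678629/30) = I*√20358870/30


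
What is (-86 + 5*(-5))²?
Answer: 12321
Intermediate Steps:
(-86 + 5*(-5))² = (-86 - 25)² = (-111)² = 12321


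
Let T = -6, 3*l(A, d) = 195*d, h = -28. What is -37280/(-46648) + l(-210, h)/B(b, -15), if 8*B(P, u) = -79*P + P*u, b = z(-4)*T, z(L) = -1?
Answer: 21881900/822171 ≈ 26.615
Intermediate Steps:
l(A, d) = 65*d (l(A, d) = (195*d)/3 = 65*d)
b = 6 (b = -1*(-6) = 6)
B(P, u) = -79*P/8 + P*u/8 (B(P, u) = (-79*P + P*u)/8 = -79*P/8 + P*u/8)
-37280/(-46648) + l(-210, h)/B(b, -15) = -37280/(-46648) + (65*(-28))/(((⅛)*6*(-79 - 15))) = -37280*(-1/46648) - 1820/((⅛)*6*(-94)) = 4660/5831 - 1820/(-141/2) = 4660/5831 - 1820*(-2/141) = 4660/5831 + 3640/141 = 21881900/822171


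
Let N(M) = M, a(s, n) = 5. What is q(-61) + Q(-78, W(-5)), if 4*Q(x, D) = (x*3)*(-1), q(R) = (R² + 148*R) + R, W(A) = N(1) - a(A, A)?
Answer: -10619/2 ≈ -5309.5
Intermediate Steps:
W(A) = -4 (W(A) = 1 - 1*5 = 1 - 5 = -4)
q(R) = R² + 149*R
Q(x, D) = -3*x/4 (Q(x, D) = ((x*3)*(-1))/4 = ((3*x)*(-1))/4 = (-3*x)/4 = -3*x/4)
q(-61) + Q(-78, W(-5)) = -61*(149 - 61) - ¾*(-78) = -61*88 + 117/2 = -5368 + 117/2 = -10619/2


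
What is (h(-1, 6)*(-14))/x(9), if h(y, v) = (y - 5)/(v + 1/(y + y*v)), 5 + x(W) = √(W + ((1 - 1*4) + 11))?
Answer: -735/82 - 147*√17/82 ≈ -16.355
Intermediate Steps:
x(W) = -5 + √(8 + W) (x(W) = -5 + √(W + ((1 - 1*4) + 11)) = -5 + √(W + ((1 - 4) + 11)) = -5 + √(W + (-3 + 11)) = -5 + √(W + 8) = -5 + √(8 + W))
h(y, v) = (-5 + y)/(v + 1/(y + v*y))
(h(-1, 6)*(-14))/x(9) = (-(-5 - 1 - 5*6 + 6*(-1))/(1 + 6*(-1) - 1*6²)*(-14))/(-5 + √(8 + 9)) = (-(-5 - 1 - 30 - 6)/(1 - 6 - 1*36)*(-14))/(-5 + √17) = (-1*(-42)/(1 - 6 - 36)*(-14))/(-5 + √17) = (-1*(-42)/(-41)*(-14))/(-5 + √17) = (-1*(-1/41)*(-42)*(-14))/(-5 + √17) = (-42/41*(-14))/(-5 + √17) = 588/(41*(-5 + √17))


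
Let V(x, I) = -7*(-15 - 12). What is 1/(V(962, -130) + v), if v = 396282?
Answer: 1/396471 ≈ 2.5223e-6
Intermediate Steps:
V(x, I) = 189 (V(x, I) = -7*(-27) = 189)
1/(V(962, -130) + v) = 1/(189 + 396282) = 1/396471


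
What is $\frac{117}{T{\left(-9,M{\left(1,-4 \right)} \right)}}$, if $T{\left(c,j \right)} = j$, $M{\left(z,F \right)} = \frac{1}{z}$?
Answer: $117$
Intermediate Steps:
$\frac{117}{T{\left(-9,M{\left(1,-4 \right)} \right)}} = \frac{117}{1^{-1}} = \frac{117}{1} = 117 \cdot 1 = 117$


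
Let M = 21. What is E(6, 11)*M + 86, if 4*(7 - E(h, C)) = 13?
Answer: 659/4 ≈ 164.75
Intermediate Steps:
E(h, C) = 15/4 (E(h, C) = 7 - 1/4*13 = 7 - 13/4 = 15/4)
E(6, 11)*M + 86 = (15/4)*21 + 86 = 315/4 + 86 = 659/4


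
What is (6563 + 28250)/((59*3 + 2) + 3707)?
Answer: 34813/3886 ≈ 8.9586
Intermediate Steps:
(6563 + 28250)/((59*3 + 2) + 3707) = 34813/((177 + 2) + 3707) = 34813/(179 + 3707) = 34813/3886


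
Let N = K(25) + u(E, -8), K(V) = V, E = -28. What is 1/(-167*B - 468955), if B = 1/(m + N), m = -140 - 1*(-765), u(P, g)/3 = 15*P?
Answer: -610/286062383 ≈ -2.1324e-6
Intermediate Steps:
u(P, g) = 45*P (u(P, g) = 3*(15*P) = 45*P)
m = 625 (m = -140 + 765 = 625)
N = -1235 (N = 25 + 45*(-28) = 25 - 1260 = -1235)
B = -1/610 (B = 1/(625 - 1235) = 1/(-610) = -1/610 ≈ -0.0016393)
1/(-167*B - 468955) = 1/(-167*(-1/610) - 468955) = 1/(167/610 - 468955) = 1/(-286062383/610) = -610/286062383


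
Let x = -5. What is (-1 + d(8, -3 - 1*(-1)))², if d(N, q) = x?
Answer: 36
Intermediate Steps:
d(N, q) = -5
(-1 + d(8, -3 - 1*(-1)))² = (-1 - 5)² = (-6)² = 36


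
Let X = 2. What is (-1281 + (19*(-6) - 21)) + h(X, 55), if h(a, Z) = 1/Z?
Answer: -77879/55 ≈ -1416.0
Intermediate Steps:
(-1281 + (19*(-6) - 21)) + h(X, 55) = (-1281 + (19*(-6) - 21)) + 1/55 = (-1281 + (-114 - 21)) + 1/55 = (-1281 - 135) + 1/55 = -1416 + 1/55 = -77879/55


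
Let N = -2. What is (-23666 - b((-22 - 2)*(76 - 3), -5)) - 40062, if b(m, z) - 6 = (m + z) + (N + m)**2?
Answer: -3138493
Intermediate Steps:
b(m, z) = 6 + m + z + (-2 + m)**2 (b(m, z) = 6 + ((m + z) + (-2 + m)**2) = 6 + (m + z + (-2 + m)**2) = 6 + m + z + (-2 + m)**2)
(-23666 - b((-22 - 2)*(76 - 3), -5)) - 40062 = (-23666 - (6 + (-22 - 2)*(76 - 3) - 5 + (-2 + (-22 - 2)*(76 - 3))**2)) - 40062 = (-23666 - (6 - 24*73 - 5 + (-2 - 24*73)**2)) - 40062 = (-23666 - (6 - 1752 - 5 + (-2 - 1752)**2)) - 40062 = (-23666 - (6 - 1752 - 5 + (-1754)**2)) - 40062 = (-23666 - (6 - 1752 - 5 + 3076516)) - 40062 = (-23666 - 1*3074765) - 40062 = (-23666 - 3074765) - 40062 = -3098431 - 40062 = -3138493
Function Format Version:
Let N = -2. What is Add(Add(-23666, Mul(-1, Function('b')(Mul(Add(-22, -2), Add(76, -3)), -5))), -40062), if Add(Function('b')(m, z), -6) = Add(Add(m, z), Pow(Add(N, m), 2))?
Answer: -3138493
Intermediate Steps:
Function('b')(m, z) = Add(6, m, z, Pow(Add(-2, m), 2)) (Function('b')(m, z) = Add(6, Add(Add(m, z), Pow(Add(-2, m), 2))) = Add(6, Add(m, z, Pow(Add(-2, m), 2))) = Add(6, m, z, Pow(Add(-2, m), 2)))
Add(Add(-23666, Mul(-1, Function('b')(Mul(Add(-22, -2), Add(76, -3)), -5))), -40062) = Add(Add(-23666, Mul(-1, Add(6, Mul(Add(-22, -2), Add(76, -3)), -5, Pow(Add(-2, Mul(Add(-22, -2), Add(76, -3))), 2)))), -40062) = Add(Add(-23666, Mul(-1, Add(6, Mul(-24, 73), -5, Pow(Add(-2, Mul(-24, 73)), 2)))), -40062) = Add(Add(-23666, Mul(-1, Add(6, -1752, -5, Pow(Add(-2, -1752), 2)))), -40062) = Add(Add(-23666, Mul(-1, Add(6, -1752, -5, Pow(-1754, 2)))), -40062) = Add(Add(-23666, Mul(-1, Add(6, -1752, -5, 3076516))), -40062) = Add(Add(-23666, Mul(-1, 3074765)), -40062) = Add(Add(-23666, -3074765), -40062) = Add(-3098431, -40062) = -3138493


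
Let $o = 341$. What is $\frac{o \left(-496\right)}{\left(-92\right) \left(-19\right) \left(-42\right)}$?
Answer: $\frac{21142}{9177} \approx 2.3038$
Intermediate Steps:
$\frac{o \left(-496\right)}{\left(-92\right) \left(-19\right) \left(-42\right)} = \frac{341 \left(-496\right)}{\left(-92\right) \left(-19\right) \left(-42\right)} = - \frac{169136}{1748 \left(-42\right)} = - \frac{169136}{-73416} = \left(-169136\right) \left(- \frac{1}{73416}\right) = \frac{21142}{9177}$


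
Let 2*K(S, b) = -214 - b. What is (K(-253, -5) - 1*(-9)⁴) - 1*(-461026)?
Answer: 908721/2 ≈ 4.5436e+5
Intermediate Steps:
K(S, b) = -107 - b/2 (K(S, b) = (-214 - b)/2 = -107 - b/2)
(K(-253, -5) - 1*(-9)⁴) - 1*(-461026) = ((-107 - ½*(-5)) - 1*(-9)⁴) - 1*(-461026) = ((-107 + 5/2) - 1*6561) + 461026 = (-209/2 - 6561) + 461026 = -13331/2 + 461026 = 908721/2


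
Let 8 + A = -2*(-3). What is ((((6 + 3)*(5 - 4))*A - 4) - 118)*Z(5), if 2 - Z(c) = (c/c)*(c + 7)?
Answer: 1400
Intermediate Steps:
A = -2 (A = -8 - 2*(-3) = -8 + 6 = -2)
Z(c) = -5 - c (Z(c) = 2 - c/c*(c + 7) = 2 - (7 + c) = 2 + (-7 - c) = -5 - c)
((((6 + 3)*(5 - 4))*A - 4) - 118)*Z(5) = ((((6 + 3)*(5 - 4))*(-2) - 4) - 118)*(-5 - 1*5) = (((9*1)*(-2) - 4) - 118)*(-5 - 5) = ((9*(-2) - 4) - 118)*(-10) = ((-18 - 4) - 118)*(-10) = (-22 - 118)*(-10) = -140*(-10) = 1400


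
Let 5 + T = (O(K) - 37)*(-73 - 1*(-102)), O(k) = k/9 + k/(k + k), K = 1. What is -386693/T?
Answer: 6960474/19085 ≈ 364.71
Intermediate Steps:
O(k) = 1/2 + k/9 (O(k) = k*(1/9) + k/((2*k)) = k/9 + k*(1/(2*k)) = k/9 + 1/2 = 1/2 + k/9)
T = -19085/18 (T = -5 + ((1/2 + (1/9)*1) - 37)*(-73 - 1*(-102)) = -5 + ((1/2 + 1/9) - 37)*(-73 + 102) = -5 + (11/18 - 37)*29 = -5 - 655/18*29 = -5 - 18995/18 = -19085/18 ≈ -1060.3)
-386693/T = -386693/(-19085/18) = -386693*(-18/19085) = 6960474/19085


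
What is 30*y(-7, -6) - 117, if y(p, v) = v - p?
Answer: -87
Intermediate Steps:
30*y(-7, -6) - 117 = 30*(-6 - 1*(-7)) - 117 = 30*(-6 + 7) - 117 = 30*1 - 117 = 30 - 117 = -87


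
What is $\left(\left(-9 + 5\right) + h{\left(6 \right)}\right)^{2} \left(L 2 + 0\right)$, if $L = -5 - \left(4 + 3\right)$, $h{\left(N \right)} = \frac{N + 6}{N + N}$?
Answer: $-216$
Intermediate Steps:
$h{\left(N \right)} = \frac{6 + N}{2 N}$
$L = -12$ ($L = -5 - 7 = -12$)
$\left(\left(-9 + 5\right) + h{\left(6 \right)}\right)^{2} \left(L 2 + 0\right) = \left(\left(-9 + 5\right) + \frac{6 + 6}{2 \cdot 6}\right)^{2} \left(\left(-12\right) 2 + 0\right) = \left(-4 + \frac{1}{2} \cdot \frac{1}{6} \cdot 12\right)^{2} \left(-24 + 0\right) = \left(-4 + 1\right)^{2} \left(-24\right) = \left(-3\right)^{2} \left(-24\right) = 9 \left(-24\right) = -216$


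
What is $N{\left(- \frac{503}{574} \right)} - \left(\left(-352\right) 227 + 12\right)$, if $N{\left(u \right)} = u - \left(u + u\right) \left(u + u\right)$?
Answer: $\frac{13160597917}{164738} \approx 79888.0$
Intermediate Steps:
$N{\left(u \right)} = u - 4 u^{2}$ ($N{\left(u \right)} = u - 2 u 2 u = u - 4 u^{2}$)
$N{\left(- \frac{503}{574} \right)} - \left(\left(-352\right) 227 + 12\right) = - \frac{503}{574} \left(1 - 4 \left(- \frac{503}{574}\right)\right) - \left(\left(-352\right) 227 + 12\right) = \left(-503\right) \frac{1}{574} \left(1 - 4 \left(\left(-503\right) \frac{1}{574}\right)\right) - \left(-79904 + 12\right) = - \frac{503 \left(1 - - \frac{1006}{287}\right)}{574} - -79892 = - \frac{503 \left(1 + \frac{1006}{287}\right)}{574} + 79892 = \left(- \frac{503}{574}\right) \frac{1293}{287} + 79892 = - \frac{650379}{164738} + 79892 = \frac{13160597917}{164738}$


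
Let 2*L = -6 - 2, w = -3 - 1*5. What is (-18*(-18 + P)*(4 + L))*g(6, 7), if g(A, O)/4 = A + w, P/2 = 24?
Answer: 0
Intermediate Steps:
P = 48 (P = 2*24 = 48)
w = -8 (w = -3 - 5 = -8)
g(A, O) = -32 + 4*A (g(A, O) = 4*(A - 8) = 4*(-8 + A) = -32 + 4*A)
L = -4 (L = (-6 - 2)/2 = (½)*(-8) = -4)
(-18*(-18 + P)*(4 + L))*g(6, 7) = (-18*(-18 + 48)*(4 - 4))*(-32 + 4*6) = (-540*0)*(-32 + 24) = -18*0*(-8) = 0*(-8) = 0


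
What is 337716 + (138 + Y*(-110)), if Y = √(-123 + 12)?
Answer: 337854 - 110*I*√111 ≈ 3.3785e+5 - 1158.9*I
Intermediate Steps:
Y = I*√111 (Y = √(-111) = I*√111 ≈ 10.536*I)
337716 + (138 + Y*(-110)) = 337716 + (138 + (I*√111)*(-110)) = 337716 + (138 - 110*I*√111) = 337854 - 110*I*√111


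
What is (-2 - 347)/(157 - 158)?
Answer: 349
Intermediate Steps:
(-2 - 347)/(157 - 158) = -349/(-1) = -349*(-1) = 349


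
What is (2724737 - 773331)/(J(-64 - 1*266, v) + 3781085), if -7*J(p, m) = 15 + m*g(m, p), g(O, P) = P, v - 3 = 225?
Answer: 6829921/13271410 ≈ 0.51463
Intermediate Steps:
v = 228 (v = 3 + 225 = 228)
J(p, m) = -15/7 - m*p/7 (J(p, m) = -(15 + m*p)/7 = -15/7 - m*p/7)
(2724737 - 773331)/(J(-64 - 1*266, v) + 3781085) = (2724737 - 773331)/((-15/7 - 1/7*228*(-64 - 1*266)) + 3781085) = 1951406/((-15/7 - 1/7*228*(-64 - 266)) + 3781085) = 1951406/((-15/7 - 1/7*228*(-330)) + 3781085) = 1951406/((-15/7 + 75240/7) + 3781085) = 1951406/(75225/7 + 3781085) = 1951406/(26542820/7) = 1951406*(7/26542820) = 6829921/13271410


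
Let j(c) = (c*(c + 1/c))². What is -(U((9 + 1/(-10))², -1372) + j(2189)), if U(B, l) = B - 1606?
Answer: -2296059972375721/100 ≈ -2.2961e+13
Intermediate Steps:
U(B, l) = -1606 + B
j(c) = c²*(c + 1/c)²
-(U((9 + 1/(-10))², -1372) + j(2189)) = -((-1606 + (9 + 1/(-10))²) + (1 + 2189²)²) = -((-1606 + (9 - ⅒)²) + (1 + 4791721)²) = -((-1606 + (89/10)²) + 4791722²) = -((-1606 + 7921/100) + 22960599725284) = -(-152679/100 + 22960599725284) = -1*2296059972375721/100 = -2296059972375721/100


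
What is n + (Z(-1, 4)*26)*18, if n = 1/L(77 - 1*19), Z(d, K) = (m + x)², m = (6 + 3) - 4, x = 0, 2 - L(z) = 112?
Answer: 1286999/110 ≈ 11700.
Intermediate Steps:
L(z) = -110 (L(z) = 2 - 1*112 = 2 - 112 = -110)
m = 5 (m = 9 - 4 = 5)
Z(d, K) = 25 (Z(d, K) = (5 + 0)² = 5² = 25)
n = -1/110 (n = 1/(-110) = -1/110 ≈ -0.0090909)
n + (Z(-1, 4)*26)*18 = -1/110 + (25*26)*18 = -1/110 + 650*18 = -1/110 + 11700 = 1286999/110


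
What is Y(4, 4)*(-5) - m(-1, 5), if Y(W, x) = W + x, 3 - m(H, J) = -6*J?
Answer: -73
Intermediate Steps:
m(H, J) = 3 + 6*J (m(H, J) = 3 - (-6)*J = 3 + 6*J)
Y(4, 4)*(-5) - m(-1, 5) = (4 + 4)*(-5) - (3 + 6*5) = 8*(-5) - (3 + 30) = -40 - 1*33 = -40 - 33 = -73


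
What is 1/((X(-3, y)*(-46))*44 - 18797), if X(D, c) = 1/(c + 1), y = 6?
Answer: -7/133603 ≈ -5.2394e-5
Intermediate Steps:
X(D, c) = 1/(1 + c)
1/((X(-3, y)*(-46))*44 - 18797) = 1/((-46/(1 + 6))*44 - 18797) = 1/((-46/7)*44 - 18797) = 1/(((1/7)*(-46))*44 - 18797) = 1/(-46/7*44 - 18797) = 1/(-2024/7 - 18797) = 1/(-133603/7) = -7/133603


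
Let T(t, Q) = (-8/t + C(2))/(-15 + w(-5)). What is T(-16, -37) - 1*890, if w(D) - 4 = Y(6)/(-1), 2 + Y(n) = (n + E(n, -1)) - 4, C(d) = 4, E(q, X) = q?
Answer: -30269/34 ≈ -890.26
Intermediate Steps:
Y(n) = -6 + 2*n (Y(n) = -2 + ((n + n) - 4) = -2 + (2*n - 4) = -2 + (-4 + 2*n) = -6 + 2*n)
w(D) = -2 (w(D) = 4 + (-6 + 2*6)/(-1) = 4 + (-6 + 12)*(-1) = 4 + 6*(-1) = 4 - 6 = -2)
T(t, Q) = -4/17 + 8/(17*t) (T(t, Q) = (-8/t + 4)/(-15 - 2) = (4 - 8/t)/(-17) = (4 - 8/t)*(-1/17) = -4/17 + 8/(17*t))
T(-16, -37) - 1*890 = (4/17)*(2 - 1*(-16))/(-16) - 1*890 = (4/17)*(-1/16)*(2 + 16) - 890 = (4/17)*(-1/16)*18 - 890 = -9/34 - 890 = -30269/34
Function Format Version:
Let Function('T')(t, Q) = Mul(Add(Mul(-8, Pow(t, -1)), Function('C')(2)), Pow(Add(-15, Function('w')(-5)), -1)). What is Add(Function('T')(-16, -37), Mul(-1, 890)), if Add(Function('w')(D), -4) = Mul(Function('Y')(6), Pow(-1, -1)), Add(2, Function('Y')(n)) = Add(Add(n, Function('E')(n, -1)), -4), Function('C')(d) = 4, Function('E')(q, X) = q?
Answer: Rational(-30269, 34) ≈ -890.26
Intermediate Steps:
Function('Y')(n) = Add(-6, Mul(2, n)) (Function('Y')(n) = Add(-2, Add(Add(n, n), -4)) = Add(-2, Add(Mul(2, n), -4)) = Add(-2, Add(-4, Mul(2, n))) = Add(-6, Mul(2, n)))
Function('w')(D) = -2 (Function('w')(D) = Add(4, Mul(Add(-6, Mul(2, 6)), Pow(-1, -1))) = Add(4, Mul(Add(-6, 12), -1)) = Add(4, Mul(6, -1)) = Add(4, -6) = -2)
Function('T')(t, Q) = Add(Rational(-4, 17), Mul(Rational(8, 17), Pow(t, -1))) (Function('T')(t, Q) = Mul(Add(Mul(-8, Pow(t, -1)), 4), Pow(Add(-15, -2), -1)) = Mul(Add(4, Mul(-8, Pow(t, -1))), Pow(-17, -1)) = Mul(Add(4, Mul(-8, Pow(t, -1))), Rational(-1, 17)) = Add(Rational(-4, 17), Mul(Rational(8, 17), Pow(t, -1))))
Add(Function('T')(-16, -37), Mul(-1, 890)) = Add(Mul(Rational(4, 17), Pow(-16, -1), Add(2, Mul(-1, -16))), Mul(-1, 890)) = Add(Mul(Rational(4, 17), Rational(-1, 16), Add(2, 16)), -890) = Add(Mul(Rational(4, 17), Rational(-1, 16), 18), -890) = Add(Rational(-9, 34), -890) = Rational(-30269, 34)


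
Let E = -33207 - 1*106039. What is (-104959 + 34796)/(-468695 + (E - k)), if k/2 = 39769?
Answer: 70163/687479 ≈ 0.10206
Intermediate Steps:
k = 79538 (k = 2*39769 = 79538)
E = -139246 (E = -33207 - 106039 = -139246)
(-104959 + 34796)/(-468695 + (E - k)) = (-104959 + 34796)/(-468695 + (-139246 - 1*79538)) = -70163/(-468695 + (-139246 - 79538)) = -70163/(-468695 - 218784) = -70163/(-687479) = -70163*(-1/687479) = 70163/687479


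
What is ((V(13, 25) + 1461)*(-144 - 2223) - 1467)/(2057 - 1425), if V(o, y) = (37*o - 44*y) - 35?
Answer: -477909/158 ≈ -3024.7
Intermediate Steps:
V(o, y) = -35 - 44*y + 37*o (V(o, y) = (-44*y + 37*o) - 35 = -35 - 44*y + 37*o)
((V(13, 25) + 1461)*(-144 - 2223) - 1467)/(2057 - 1425) = (((-35 - 44*25 + 37*13) + 1461)*(-144 - 2223) - 1467)/(2057 - 1425) = (((-35 - 1100 + 481) + 1461)*(-2367) - 1467)/632 = ((-654 + 1461)*(-2367) - 1467)*(1/632) = (807*(-2367) - 1467)*(1/632) = (-1910169 - 1467)*(1/632) = -1911636*1/632 = -477909/158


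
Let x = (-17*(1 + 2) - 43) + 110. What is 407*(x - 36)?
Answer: -8140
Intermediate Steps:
x = 16 (x = (-17*3 - 43) + 110 = (-51 - 43) + 110 = -94 + 110 = 16)
407*(x - 36) = 407*(16 - 36) = 407*(-20) = -8140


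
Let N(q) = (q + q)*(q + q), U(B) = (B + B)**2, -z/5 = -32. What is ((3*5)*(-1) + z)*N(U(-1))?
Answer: 9280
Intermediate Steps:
z = 160 (z = -5*(-32) = 160)
U(B) = 4*B**2 (U(B) = (2*B)**2 = 4*B**2)
N(q) = 4*q**2 (N(q) = (2*q)*(2*q) = 4*q**2)
((3*5)*(-1) + z)*N(U(-1)) = ((3*5)*(-1) + 160)*(4*(4*(-1)**2)**2) = (15*(-1) + 160)*(4*(4*1)**2) = (-15 + 160)*(4*4**2) = 145*(4*16) = 145*64 = 9280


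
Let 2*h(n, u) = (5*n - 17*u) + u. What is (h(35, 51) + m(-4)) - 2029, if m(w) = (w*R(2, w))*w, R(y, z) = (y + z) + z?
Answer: -4891/2 ≈ -2445.5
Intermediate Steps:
R(y, z) = y + 2*z
m(w) = w**2*(2 + 2*w) (m(w) = (w*(2 + 2*w))*w = w**2*(2 + 2*w))
h(n, u) = -8*u + 5*n/2 (h(n, u) = ((5*n - 17*u) + u)/2 = ((-17*u + 5*n) + u)/2 = (-16*u + 5*n)/2 = -8*u + 5*n/2)
(h(35, 51) + m(-4)) - 2029 = ((-8*51 + (5/2)*35) + 2*(-4)**2*(1 - 4)) - 2029 = ((-408 + 175/2) + 2*16*(-3)) - 2029 = (-641/2 - 96) - 2029 = -833/2 - 2029 = -4891/2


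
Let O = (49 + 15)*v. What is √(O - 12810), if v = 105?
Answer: I*√6090 ≈ 78.038*I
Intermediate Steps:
O = 6720 (O = (49 + 15)*105 = 64*105 = 6720)
√(O - 12810) = √(6720 - 12810) = √(-6090) = I*√6090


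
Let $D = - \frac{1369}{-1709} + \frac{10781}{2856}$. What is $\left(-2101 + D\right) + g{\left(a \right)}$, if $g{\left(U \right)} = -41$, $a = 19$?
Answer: $- \frac{10432561775}{4880904} \approx -2137.4$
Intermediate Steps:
$D = \frac{22334593}{4880904}$ ($D = \left(-1369\right) \left(- \frac{1}{1709}\right) + 10781 \cdot \frac{1}{2856} = \frac{1369}{1709} + \frac{10781}{2856} = \frac{22334593}{4880904} \approx 4.5759$)
$\left(-2101 + D\right) + g{\left(a \right)} = \left(-2101 + \frac{22334593}{4880904}\right) - 41 = - \frac{10232444711}{4880904} - 41 = - \frac{10432561775}{4880904}$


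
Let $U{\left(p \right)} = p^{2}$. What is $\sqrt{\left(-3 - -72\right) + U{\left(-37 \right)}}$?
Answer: $\sqrt{1438} \approx 37.921$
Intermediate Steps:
$\sqrt{\left(-3 - -72\right) + U{\left(-37 \right)}} = \sqrt{\left(-3 - -72\right) + \left(-37\right)^{2}} = \sqrt{\left(-3 + 72\right) + 1369} = \sqrt{69 + 1369} = \sqrt{1438}$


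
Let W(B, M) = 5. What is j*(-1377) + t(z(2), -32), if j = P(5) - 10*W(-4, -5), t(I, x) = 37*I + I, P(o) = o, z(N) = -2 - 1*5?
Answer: 61699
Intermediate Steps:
z(N) = -7 (z(N) = -2 - 5 = -7)
t(I, x) = 38*I
j = -45 (j = 5 - 10*5 = 5 - 50 = -45)
j*(-1377) + t(z(2), -32) = -45*(-1377) + 38*(-7) = 61965 - 266 = 61699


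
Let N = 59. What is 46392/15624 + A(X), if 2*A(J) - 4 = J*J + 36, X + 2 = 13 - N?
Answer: 764905/651 ≈ 1175.0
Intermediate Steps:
X = -48 (X = -2 + (13 - 1*59) = -2 + (13 - 59) = -2 - 46 = -48)
A(J) = 20 + J²/2 (A(J) = 2 + (J*J + 36)/2 = 2 + (J² + 36)/2 = 2 + (36 + J²)/2 = 2 + (18 + J²/2) = 20 + J²/2)
46392/15624 + A(X) = 46392/15624 + (20 + (½)*(-48)²) = 46392*(1/15624) + (20 + (½)*2304) = 1933/651 + (20 + 1152) = 1933/651 + 1172 = 764905/651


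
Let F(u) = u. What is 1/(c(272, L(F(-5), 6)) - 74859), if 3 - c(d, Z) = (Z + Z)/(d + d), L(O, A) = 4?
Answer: -68/5090209 ≈ -1.3359e-5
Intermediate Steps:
c(d, Z) = 3 - Z/d (c(d, Z) = 3 - (Z + Z)/(d + d) = 3 - 2*Z/(2*d) = 3 - 2*Z*1/(2*d) = 3 - Z/d)
1/(c(272, L(F(-5), 6)) - 74859) = 1/((3 - 1*4/272) - 74859) = 1/((3 - 1*4*1/272) - 74859) = 1/((3 - 1/68) - 74859) = 1/(203/68 - 74859) = 1/(-5090209/68) = -68/5090209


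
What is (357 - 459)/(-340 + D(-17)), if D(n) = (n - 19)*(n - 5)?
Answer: -51/226 ≈ -0.22566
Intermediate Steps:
D(n) = (-19 + n)*(-5 + n)
(357 - 459)/(-340 + D(-17)) = (357 - 459)/(-340 + (95 + (-17)² - 24*(-17))) = -102/(-340 + (95 + 289 + 408)) = -102/(-340 + 792) = -102/452 = -102*1/452 = -51/226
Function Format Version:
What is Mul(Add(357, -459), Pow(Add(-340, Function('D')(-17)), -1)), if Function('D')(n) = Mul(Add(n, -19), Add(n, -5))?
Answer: Rational(-51, 226) ≈ -0.22566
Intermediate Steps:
Function('D')(n) = Mul(Add(-19, n), Add(-5, n))
Mul(Add(357, -459), Pow(Add(-340, Function('D')(-17)), -1)) = Mul(Add(357, -459), Pow(Add(-340, Add(95, Pow(-17, 2), Mul(-24, -17))), -1)) = Mul(-102, Pow(Add(-340, Add(95, 289, 408)), -1)) = Mul(-102, Pow(Add(-340, 792), -1)) = Mul(-102, Pow(452, -1)) = Mul(-102, Rational(1, 452)) = Rational(-51, 226)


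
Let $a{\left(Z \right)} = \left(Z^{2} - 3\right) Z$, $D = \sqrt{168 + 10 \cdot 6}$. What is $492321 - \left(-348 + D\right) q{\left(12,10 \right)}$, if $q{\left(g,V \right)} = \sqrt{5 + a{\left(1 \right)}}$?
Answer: $492321 + 2 \sqrt{3} \left(174 - \sqrt{57}\right) \approx 4.929 \cdot 10^{5}$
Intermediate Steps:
$D = 2 \sqrt{57}$ ($D = \sqrt{168 + 60} = \sqrt{228} = 2 \sqrt{57} \approx 15.1$)
$a{\left(Z \right)} = Z \left(-3 + Z^{2}\right)$ ($a{\left(Z \right)} = \left(-3 + Z^{2}\right) Z = Z \left(-3 + Z^{2}\right)$)
$q{\left(g,V \right)} = \sqrt{3}$ ($q{\left(g,V \right)} = \sqrt{5 + 1 \left(-3 + 1^{2}\right)} = \sqrt{5 + 1 \left(-3 + 1\right)} = \sqrt{5 + 1 \left(-2\right)} = \sqrt{5 - 2} = \sqrt{3}$)
$492321 - \left(-348 + D\right) q{\left(12,10 \right)} = 492321 - \left(-348 + 2 \sqrt{57}\right) \sqrt{3} = 492321 - \sqrt{3} \left(-348 + 2 \sqrt{57}\right)$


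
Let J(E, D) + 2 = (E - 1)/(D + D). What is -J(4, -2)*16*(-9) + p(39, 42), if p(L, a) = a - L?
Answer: -393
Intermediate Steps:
J(E, D) = -2 + (-1 + E)/(2*D) (J(E, D) = -2 + (E - 1)/(D + D) = -2 + (-1 + E)/((2*D)) = -2 + (-1 + E)*(1/(2*D)) = -2 + (-1 + E)/(2*D))
-J(4, -2)*16*(-9) + p(39, 42) = -((½)*(-1 + 4 - 4*(-2))/(-2))*16*(-9) + (42 - 1*39) = -((½)*(-½)*(-1 + 4 + 8))*16*(-9) + (42 - 39) = -((½)*(-½)*11)*16*(-9) + 3 = -(-11/4*16)*(-9) + 3 = -(-44)*(-9) + 3 = -1*396 + 3 = -396 + 3 = -393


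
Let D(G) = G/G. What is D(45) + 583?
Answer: 584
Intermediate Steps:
D(G) = 1
D(45) + 583 = 1 + 583 = 584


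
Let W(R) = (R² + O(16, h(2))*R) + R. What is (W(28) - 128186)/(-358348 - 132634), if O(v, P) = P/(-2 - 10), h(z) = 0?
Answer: 63687/245491 ≈ 0.25943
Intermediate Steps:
O(v, P) = -P/12 (O(v, P) = P/(-12) = P*(-1/12) = -P/12)
W(R) = R + R² (W(R) = (R² + (-1/12*0)*R) + R = (R² + 0*R) + R = (R² + 0) + R = R² + R = R + R²)
(W(28) - 128186)/(-358348 - 132634) = (28*(1 + 28) - 128186)/(-358348 - 132634) = (28*29 - 128186)/(-490982) = (812 - 128186)*(-1/490982) = -127374*(-1/490982) = 63687/245491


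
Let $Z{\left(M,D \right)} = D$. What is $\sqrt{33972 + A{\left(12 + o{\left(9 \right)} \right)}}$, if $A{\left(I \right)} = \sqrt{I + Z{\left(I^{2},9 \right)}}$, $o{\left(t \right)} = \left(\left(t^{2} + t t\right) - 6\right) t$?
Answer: $\sqrt{33972 + 5 \sqrt{57}} \approx 184.42$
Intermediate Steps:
$o{\left(t \right)} = t \left(-6 + 2 t^{2}\right)$ ($o{\left(t \right)} = \left(\left(t^{2} + t^{2}\right) - 6\right) t = \left(2 t^{2} - 6\right) t = \left(-6 + 2 t^{2}\right) t = t \left(-6 + 2 t^{2}\right)$)
$A{\left(I \right)} = \sqrt{9 + I}$ ($A{\left(I \right)} = \sqrt{I + 9} = \sqrt{9 + I}$)
$\sqrt{33972 + A{\left(12 + o{\left(9 \right)} \right)}} = \sqrt{33972 + \sqrt{9 + \left(12 + 2 \cdot 9 \left(-3 + 9^{2}\right)\right)}} = \sqrt{33972 + \sqrt{9 + \left(12 + 2 \cdot 9 \left(-3 + 81\right)\right)}} = \sqrt{33972 + \sqrt{9 + \left(12 + 2 \cdot 9 \cdot 78\right)}} = \sqrt{33972 + \sqrt{9 + \left(12 + 1404\right)}} = \sqrt{33972 + \sqrt{9 + 1416}} = \sqrt{33972 + \sqrt{1425}} = \sqrt{33972 + 5 \sqrt{57}}$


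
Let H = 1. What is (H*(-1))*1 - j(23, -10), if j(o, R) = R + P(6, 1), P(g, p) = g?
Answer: 3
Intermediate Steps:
j(o, R) = 6 + R (j(o, R) = R + 6 = 6 + R)
(H*(-1))*1 - j(23, -10) = (1*(-1))*1 - (6 - 10) = -1*1 - 1*(-4) = -1 + 4 = 3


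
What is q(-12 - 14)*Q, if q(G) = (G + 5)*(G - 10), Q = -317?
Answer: -239652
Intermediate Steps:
q(G) = (-10 + G)*(5 + G) (q(G) = (5 + G)*(-10 + G) = (-10 + G)*(5 + G))
q(-12 - 14)*Q = (-50 + (-12 - 14)² - 5*(-12 - 14))*(-317) = (-50 + (-26)² - 5*(-26))*(-317) = (-50 + 676 + 130)*(-317) = 756*(-317) = -239652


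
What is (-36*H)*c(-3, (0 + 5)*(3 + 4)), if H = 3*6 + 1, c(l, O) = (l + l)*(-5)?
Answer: -20520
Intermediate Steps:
c(l, O) = -10*l (c(l, O) = (2*l)*(-5) = -10*l)
H = 19 (H = 18 + 1 = 19)
(-36*H)*c(-3, (0 + 5)*(3 + 4)) = (-36*19)*(-10*(-3)) = -684*30 = -20520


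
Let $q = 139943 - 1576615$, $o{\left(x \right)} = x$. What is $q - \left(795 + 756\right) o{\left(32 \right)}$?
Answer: $-1486304$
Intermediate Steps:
$q = -1436672$
$q - \left(795 + 756\right) o{\left(32 \right)} = -1436672 - \left(795 + 756\right) 32 = -1436672 - 1551 \cdot 32 = -1436672 - 49632 = -1486304$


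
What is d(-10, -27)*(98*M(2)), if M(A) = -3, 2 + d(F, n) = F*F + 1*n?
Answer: -20874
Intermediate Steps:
d(F, n) = -2 + n + F² (d(F, n) = -2 + (F*F + 1*n) = -2 + (F² + n) = -2 + (n + F²) = -2 + n + F²)
d(-10, -27)*(98*M(2)) = (-2 - 27 + (-10)²)*(98*(-3)) = (-2 - 27 + 100)*(-294) = 71*(-294) = -20874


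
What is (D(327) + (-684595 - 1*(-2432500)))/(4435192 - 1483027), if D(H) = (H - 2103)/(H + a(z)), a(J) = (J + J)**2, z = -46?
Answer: 5121943693/8650827505 ≈ 0.59208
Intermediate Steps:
a(J) = 4*J**2 (a(J) = (2*J)**2 = 4*J**2)
D(H) = (-2103 + H)/(8464 + H) (D(H) = (H - 2103)/(H + 4*(-46)**2) = (-2103 + H)/(H + 4*2116) = (-2103 + H)/(H + 8464) = (-2103 + H)/(8464 + H))
(D(327) + (-684595 - 1*(-2432500)))/(4435192 - 1483027) = ((-2103 + 327)/(8464 + 327) + (-684595 - 1*(-2432500)))/(4435192 - 1483027) = (-1776/8791 + (-684595 + 2432500))/2952165 = ((1/8791)*(-1776) + 1747905)*(1/2952165) = (-1776/8791 + 1747905)*(1/2952165) = (15365831079/8791)*(1/2952165) = 5121943693/8650827505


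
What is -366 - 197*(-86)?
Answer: 16576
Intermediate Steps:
-366 - 197*(-86) = -366 + 16942 = 16576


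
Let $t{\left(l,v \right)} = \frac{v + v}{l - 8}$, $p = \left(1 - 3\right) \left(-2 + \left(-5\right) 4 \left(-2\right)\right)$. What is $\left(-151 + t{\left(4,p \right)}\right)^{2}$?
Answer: $12769$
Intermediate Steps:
$p = -76$ ($p = - 2 \left(-2 - -40\right) = - 2 \left(-2 + 40\right) = \left(-2\right) 38 = -76$)
$t{\left(l,v \right)} = \frac{2 v}{-8 + l}$
$\left(-151 + t{\left(4,p \right)}\right)^{2} = \left(-151 + 2 \left(-76\right) \frac{1}{-8 + 4}\right)^{2} = \left(-151 + 2 \left(-76\right) \frac{1}{-4}\right)^{2} = \left(-151 + 2 \left(-76\right) \left(- \frac{1}{4}\right)\right)^{2} = \left(-151 + 38\right)^{2} = \left(-113\right)^{2} = 12769$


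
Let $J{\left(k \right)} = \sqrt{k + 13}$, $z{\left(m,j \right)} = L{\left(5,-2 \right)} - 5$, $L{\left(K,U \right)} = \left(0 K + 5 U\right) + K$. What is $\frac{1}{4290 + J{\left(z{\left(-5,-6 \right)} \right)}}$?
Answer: $\frac{1430}{6134699} - \frac{\sqrt{3}}{18404097} \approx 0.00023301$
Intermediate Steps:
$L{\left(K,U \right)} = K + 5 U$ ($L{\left(K,U \right)} = \left(0 + 5 U\right) + K = 5 U + K = K + 5 U$)
$z{\left(m,j \right)} = -10$ ($z{\left(m,j \right)} = \left(5 + 5 \left(-2\right)\right) - 5 = \left(5 - 10\right) - 5 = -5 - 5 = -10$)
$J{\left(k \right)} = \sqrt{13 + k}$
$\frac{1}{4290 + J{\left(z{\left(-5,-6 \right)} \right)}} = \frac{1}{4290 + \sqrt{13 - 10}} = \frac{1}{4290 + \sqrt{3}}$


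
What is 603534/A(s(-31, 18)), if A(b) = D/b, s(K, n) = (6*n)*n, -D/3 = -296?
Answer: 48886254/37 ≈ 1.3213e+6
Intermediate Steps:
D = 888 (D = -3*(-296) = 888)
s(K, n) = 6*n²
A(b) = 888/b
603534/A(s(-31, 18)) = 603534/((888/((6*18²)))) = 603534/((888/((6*324)))) = 603534/((888/1944)) = 603534/((888*(1/1944))) = 603534/(37/81) = 603534*(81/37) = 48886254/37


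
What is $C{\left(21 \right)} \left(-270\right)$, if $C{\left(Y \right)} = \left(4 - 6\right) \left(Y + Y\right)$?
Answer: $22680$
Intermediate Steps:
$C{\left(Y \right)} = - 4 Y$ ($C{\left(Y \right)} = - 2 \cdot 2 Y = - 4 Y$)
$C{\left(21 \right)} \left(-270\right) = \left(-4\right) 21 \left(-270\right) = \left(-84\right) \left(-270\right) = 22680$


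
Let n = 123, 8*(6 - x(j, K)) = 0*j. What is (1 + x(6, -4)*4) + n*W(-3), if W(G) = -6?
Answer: -713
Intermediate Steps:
x(j, K) = 6 (x(j, K) = 6 - 0*j = 6 - ⅛*0 = 6 + 0 = 6)
(1 + x(6, -4)*4) + n*W(-3) = (1 + 6*4) + 123*(-6) = (1 + 24) - 738 = 25 - 738 = -713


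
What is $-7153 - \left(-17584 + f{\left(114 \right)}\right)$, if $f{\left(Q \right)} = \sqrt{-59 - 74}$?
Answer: $10431 - i \sqrt{133} \approx 10431.0 - 11.533 i$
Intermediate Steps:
$f{\left(Q \right)} = i \sqrt{133}$ ($f{\left(Q \right)} = \sqrt{-133} = i \sqrt{133}$)
$-7153 - \left(-17584 + f{\left(114 \right)}\right) = -7153 + \left(17584 - i \sqrt{133}\right) = 10431 - i \sqrt{133}$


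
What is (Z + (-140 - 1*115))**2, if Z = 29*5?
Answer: 12100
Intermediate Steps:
Z = 145
(Z + (-140 - 1*115))**2 = (145 + (-140 - 1*115))**2 = (145 + (-140 - 115))**2 = (145 - 255)**2 = (-110)**2 = 12100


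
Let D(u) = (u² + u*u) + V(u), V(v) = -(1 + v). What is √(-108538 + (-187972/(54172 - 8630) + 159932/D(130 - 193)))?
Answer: I*√562707287430507485/2277100 ≈ 329.43*I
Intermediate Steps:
V(v) = -1 - v
D(u) = -1 - u + 2*u² (D(u) = (u² + u*u) + (-1 - u) = (u² + u²) + (-1 - u) = 2*u² + (-1 - u) = -1 - u + 2*u²)
√(-108538 + (-187972/(54172 - 8630) + 159932/D(130 - 193))) = √(-108538 + (-187972/(54172 - 8630) + 159932/(-1 - (130 - 193) + 2*(130 - 193)²))) = √(-108538 + (-187972/45542 + 159932/(-1 - 1*(-63) + 2*(-63)²))) = √(-108538 + (-187972*1/45542 + 159932/(-1 + 63 + 2*3969))) = √(-108538 + (-93986/22771 + 159932/(-1 + 63 + 7938))) = √(-108538 + (-93986/22771 + 159932/8000)) = √(-108538 + (-93986/22771 + 159932*(1/8000))) = √(-108538 + (-93986/22771 + 39983/2000)) = √(-108538 + 722480893/45542000) = √(-4942315115107/45542000) = I*√562707287430507485/2277100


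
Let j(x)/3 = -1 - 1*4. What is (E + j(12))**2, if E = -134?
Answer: 22201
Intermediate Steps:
j(x) = -15 (j(x) = 3*(-1 - 1*4) = 3*(-1 - 4) = 3*(-5) = -15)
(E + j(12))**2 = (-134 - 15)**2 = (-149)**2 = 22201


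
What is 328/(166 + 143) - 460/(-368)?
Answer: 2857/1236 ≈ 2.3115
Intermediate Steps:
328/(166 + 143) - 460/(-368) = 328/309 - 460*(-1/368) = 328*(1/309) + 5/4 = 328/309 + 5/4 = 2857/1236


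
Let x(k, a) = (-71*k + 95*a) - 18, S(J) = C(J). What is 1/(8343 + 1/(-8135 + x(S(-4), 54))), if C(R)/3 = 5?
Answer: 4088/34106183 ≈ 0.00011986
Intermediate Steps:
C(R) = 15 (C(R) = 3*5 = 15)
S(J) = 15
x(k, a) = -18 - 71*k + 95*a
1/(8343 + 1/(-8135 + x(S(-4), 54))) = 1/(8343 + 1/(-8135 + (-18 - 71*15 + 95*54))) = 1/(8343 + 1/(-8135 + (-18 - 1065 + 5130))) = 1/(8343 + 1/(-8135 + 4047)) = 1/(8343 + 1/(-4088)) = 1/(8343 - 1/4088) = 1/(34106183/4088) = 4088/34106183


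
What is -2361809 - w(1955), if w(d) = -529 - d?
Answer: -2359325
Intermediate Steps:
-2361809 - w(1955) = -2361809 - (-529 - 1*1955) = -2361809 - (-529 - 1955) = -2361809 - 1*(-2484) = -2361809 + 2484 = -2359325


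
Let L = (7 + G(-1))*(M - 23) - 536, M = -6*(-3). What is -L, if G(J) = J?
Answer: 566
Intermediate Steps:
M = 18
L = -566 (L = (7 - 1)*(18 - 23) - 536 = 6*(-5) - 536 = -30 - 536 = -566)
-L = -1*(-566) = 566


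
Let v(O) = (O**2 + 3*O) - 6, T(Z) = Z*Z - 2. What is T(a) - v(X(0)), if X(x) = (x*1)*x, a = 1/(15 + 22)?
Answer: 5477/1369 ≈ 4.0007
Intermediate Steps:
a = 1/37 ≈ 0.027027
T(Z) = -2 + Z**2 (T(Z) = Z**2 - 2 = -2 + Z**2)
X(x) = x**2 (X(x) = x*x = x**2)
v(O) = -6 + O**2 + 3*O
T(a) - v(X(0)) = (-2 + (1/37)**2) - (-6 + (0**2)**2 + 3*0**2) = (-2 + 1/1369) - (-6 + 0**2 + 3*0) = -2737/1369 - (-6 + 0 + 0) = -2737/1369 - 1*(-6) = -2737/1369 + 6 = 5477/1369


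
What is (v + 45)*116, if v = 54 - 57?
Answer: 4872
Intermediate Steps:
v = -3
(v + 45)*116 = (-3 + 45)*116 = 42*116 = 4872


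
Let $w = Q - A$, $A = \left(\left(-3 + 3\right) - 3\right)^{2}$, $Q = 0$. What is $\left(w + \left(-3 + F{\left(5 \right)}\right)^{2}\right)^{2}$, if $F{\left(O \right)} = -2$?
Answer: $256$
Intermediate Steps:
$A = 9$ ($A = \left(0 - 3\right)^{2} = \left(-3\right)^{2} = 9$)
$w = -9$ ($w = 0 - 9 = -9$)
$\left(w + \left(-3 + F{\left(5 \right)}\right)^{2}\right)^{2} = \left(-9 + \left(-3 - 2\right)^{2}\right)^{2} = \left(-9 + \left(-5\right)^{2}\right)^{2} = \left(-9 + 25\right)^{2} = 16^{2} = 256$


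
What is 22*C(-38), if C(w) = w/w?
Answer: 22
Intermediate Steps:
C(w) = 1
22*C(-38) = 22*1 = 22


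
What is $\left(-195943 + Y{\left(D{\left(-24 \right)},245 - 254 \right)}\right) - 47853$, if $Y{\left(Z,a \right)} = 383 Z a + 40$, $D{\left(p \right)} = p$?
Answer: $-161028$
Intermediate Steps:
$Y{\left(Z,a \right)} = 40 + 383 Z a$ ($Y{\left(Z,a \right)} = 383 Z a + 40 = 40 + 383 Z a$)
$\left(-195943 + Y{\left(D{\left(-24 \right)},245 - 254 \right)}\right) - 47853 = \left(-195943 + \left(40 + 383 \left(-24\right) \left(245 - 254\right)\right)\right) - 47853 = \left(-195943 + \left(40 + 383 \left(-24\right) \left(-9\right)\right)\right) - 47853 = \left(-195943 + \left(40 + 82728\right)\right) - 47853 = \left(-195943 + 82768\right) - 47853 = -113175 - 47853 = -161028$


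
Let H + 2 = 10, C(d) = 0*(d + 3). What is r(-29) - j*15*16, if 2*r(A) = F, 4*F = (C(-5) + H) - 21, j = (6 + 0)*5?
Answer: -57613/8 ≈ -7201.6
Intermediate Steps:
C(d) = 0 (C(d) = 0*(3 + d) = 0)
H = 8 (H = -2 + 10 = 8)
j = 30 (j = 6*5 = 30)
F = -13/4 (F = ((0 + 8) - 21)/4 = (8 - 21)/4 = (¼)*(-13) = -13/4 ≈ -3.2500)
r(A) = -13/8 (r(A) = (½)*(-13/4) = -13/8)
r(-29) - j*15*16 = -13/8 - 30*15*16 = -13/8 - 450*16 = -13/8 - 1*7200 = -13/8 - 7200 = -57613/8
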